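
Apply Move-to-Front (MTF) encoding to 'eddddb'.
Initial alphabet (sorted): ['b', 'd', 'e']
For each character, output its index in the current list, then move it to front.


MTF encoding:
'e': index 2 in ['b', 'd', 'e'] -> ['e', 'b', 'd']
'd': index 2 in ['e', 'b', 'd'] -> ['d', 'e', 'b']
'd': index 0 in ['d', 'e', 'b'] -> ['d', 'e', 'b']
'd': index 0 in ['d', 'e', 'b'] -> ['d', 'e', 'b']
'd': index 0 in ['d', 'e', 'b'] -> ['d', 'e', 'b']
'b': index 2 in ['d', 'e', 'b'] -> ['b', 'd', 'e']


Output: [2, 2, 0, 0, 0, 2]


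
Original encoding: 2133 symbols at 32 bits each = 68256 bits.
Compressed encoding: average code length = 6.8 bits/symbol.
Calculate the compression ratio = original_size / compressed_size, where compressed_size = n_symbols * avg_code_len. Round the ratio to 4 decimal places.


original_size = n_symbols * orig_bits = 2133 * 32 = 68256 bits
compressed_size = n_symbols * avg_code_len = 2133 * 6.8 = 14504.4 bits
ratio = original_size / compressed_size = 68256 / 14504.4 = 4.7059

Compression ratio = 4.7059


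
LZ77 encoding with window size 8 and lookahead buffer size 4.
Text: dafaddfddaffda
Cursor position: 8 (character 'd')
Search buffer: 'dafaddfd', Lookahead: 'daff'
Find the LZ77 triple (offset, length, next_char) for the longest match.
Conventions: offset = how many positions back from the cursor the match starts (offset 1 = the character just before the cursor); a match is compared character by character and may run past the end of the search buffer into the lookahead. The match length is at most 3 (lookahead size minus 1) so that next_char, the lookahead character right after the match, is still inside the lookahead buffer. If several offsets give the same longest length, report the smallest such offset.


Try each offset into the search buffer:
  offset=1 (pos 7, char 'd'): match length 1
  offset=2 (pos 6, char 'f'): match length 0
  offset=3 (pos 5, char 'd'): match length 1
  offset=4 (pos 4, char 'd'): match length 1
  offset=5 (pos 3, char 'a'): match length 0
  offset=6 (pos 2, char 'f'): match length 0
  offset=7 (pos 1, char 'a'): match length 0
  offset=8 (pos 0, char 'd'): match length 3
Longest match has length 3 at offset 8.
next_char = character at position 8 + 3 = 11 -> 'f'

Best match: offset=8, length=3 (matching 'daf' starting at position 0)
LZ77 triple: (8, 3, 'f')


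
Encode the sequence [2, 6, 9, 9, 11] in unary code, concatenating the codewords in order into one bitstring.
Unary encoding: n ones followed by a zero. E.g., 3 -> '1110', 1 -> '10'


Encode each number as n ones followed by a terminating 0:
  2 -> 110 (3 bits)
  6 -> 1111110 (7 bits)
  9 -> 1111111110 (10 bits)
  9 -> 1111111110 (10 bits)
  11 -> 111111111110 (12 bits)
Total length = 3 + 7 + 10 + 10 + 12 = 42 bits.

Unary([2, 6, 9, 9, 11]) = 110111111011111111101111111110111111111110 (42 bits)


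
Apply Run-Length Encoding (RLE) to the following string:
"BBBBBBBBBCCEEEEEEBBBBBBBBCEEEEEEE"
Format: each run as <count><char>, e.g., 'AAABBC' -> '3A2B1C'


Scanning runs left to right:
  i=0: run of 'B' x 9 -> '9B'
  i=9: run of 'C' x 2 -> '2C'
  i=11: run of 'E' x 6 -> '6E'
  i=17: run of 'B' x 8 -> '8B'
  i=25: run of 'C' x 1 -> '1C'
  i=26: run of 'E' x 7 -> '7E'

RLE = 9B2C6E8B1C7E


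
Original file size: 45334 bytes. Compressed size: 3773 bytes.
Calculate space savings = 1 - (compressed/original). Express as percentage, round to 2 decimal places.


ratio = compressed/original = 3773/45334 = 0.083227
savings = 1 - ratio = 1 - 0.083227 = 0.916773
as a percentage: 0.916773 * 100 = 91.68%

Space savings = 1 - 3773/45334 = 91.68%


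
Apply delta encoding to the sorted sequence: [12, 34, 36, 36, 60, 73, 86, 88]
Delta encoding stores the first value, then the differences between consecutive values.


First value: 12
Deltas:
  34 - 12 = 22
  36 - 34 = 2
  36 - 36 = 0
  60 - 36 = 24
  73 - 60 = 13
  86 - 73 = 13
  88 - 86 = 2


Delta encoded: [12, 22, 2, 0, 24, 13, 13, 2]


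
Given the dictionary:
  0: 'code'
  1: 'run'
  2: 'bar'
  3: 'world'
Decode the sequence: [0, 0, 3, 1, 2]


Look up each index in the dictionary:
  0 -> 'code'
  0 -> 'code'
  3 -> 'world'
  1 -> 'run'
  2 -> 'bar'

Decoded: "code code world run bar"


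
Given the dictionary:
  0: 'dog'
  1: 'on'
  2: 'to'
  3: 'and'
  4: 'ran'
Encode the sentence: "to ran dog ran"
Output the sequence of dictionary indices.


Look up each word in the dictionary:
  'to' -> 2
  'ran' -> 4
  'dog' -> 0
  'ran' -> 4

Encoded: [2, 4, 0, 4]


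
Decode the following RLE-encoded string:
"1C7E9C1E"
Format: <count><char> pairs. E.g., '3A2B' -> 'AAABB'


Expanding each <count><char> pair:
  1C -> 'C'
  7E -> 'EEEEEEE'
  9C -> 'CCCCCCCCC'
  1E -> 'E'

Decoded = CEEEEEEECCCCCCCCCE


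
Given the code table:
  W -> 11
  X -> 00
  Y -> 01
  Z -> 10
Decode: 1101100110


Decoding:
11 -> W
01 -> Y
10 -> Z
01 -> Y
10 -> Z


Result: WYZYZ


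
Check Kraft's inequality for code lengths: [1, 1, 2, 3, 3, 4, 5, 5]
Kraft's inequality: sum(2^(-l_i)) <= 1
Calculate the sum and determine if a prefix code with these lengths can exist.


Sum = 2^(-1) + 2^(-1) + 2^(-2) + 2^(-3) + 2^(-3) + 2^(-4) + 2^(-5) + 2^(-5)
    = 0.5 + 0.5 + 0.25 + 0.125 + 0.125 + 0.0625 + 0.03125 + 0.03125
    = 52/32 = 1.625
Since 1.625 > 1, Kraft's inequality is NOT satisfied.
A prefix code with these lengths CANNOT exist.

Kraft sum = 1.625. Not satisfied.


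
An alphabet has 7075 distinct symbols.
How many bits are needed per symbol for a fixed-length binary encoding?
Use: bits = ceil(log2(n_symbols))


log2(7075) = 12.7885
Bracket: 2^12 = 4096 < 7075 <= 2^13 = 8192
So ceil(log2(7075)) = 13

bits = ceil(log2(7075)) = ceil(12.7885) = 13 bits


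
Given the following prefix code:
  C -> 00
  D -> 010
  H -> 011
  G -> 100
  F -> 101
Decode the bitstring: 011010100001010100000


Decoding step by step:
Bits 011 -> H
Bits 010 -> D
Bits 100 -> G
Bits 00 -> C
Bits 101 -> F
Bits 010 -> D
Bits 00 -> C
Bits 00 -> C


Decoded message: HDGCFDCC


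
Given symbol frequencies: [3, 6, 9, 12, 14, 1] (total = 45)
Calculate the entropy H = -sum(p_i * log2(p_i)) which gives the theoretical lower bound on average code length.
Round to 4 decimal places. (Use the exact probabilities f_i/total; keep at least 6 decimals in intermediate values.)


Per-symbol terms -p_i * log2(p_i) with p_i = f_i/45:
  p = 3/45 = 0.066667: log2(p) = -3.906891, -p*log2(p) = 0.260459
  p = 6/45 = 0.133333: log2(p) = -2.906891, -p*log2(p) = 0.387585
  p = 9/45 = 0.200000: log2(p) = -2.321928, -p*log2(p) = 0.464386
  p = 12/45 = 0.266667: log2(p) = -1.906891, -p*log2(p) = 0.508504
  p = 14/45 = 0.311111: log2(p) = -1.684498, -p*log2(p) = 0.524066
  p = 1/45 = 0.022222: log2(p) = -5.491853, -p*log2(p) = 0.122041
H = 0.260459 + 0.387585 + 0.464386 + 0.508504 + 0.524066 + 0.122041 = 2.267041

H = 2.267 bits/symbol


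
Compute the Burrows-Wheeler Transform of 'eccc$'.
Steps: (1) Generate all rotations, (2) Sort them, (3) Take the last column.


Rotations (sorted):
  0: $eccc -> last char: c
  1: c$ecc -> last char: c
  2: cc$ec -> last char: c
  3: ccc$e -> last char: e
  4: eccc$ -> last char: $


BWT = ccce$


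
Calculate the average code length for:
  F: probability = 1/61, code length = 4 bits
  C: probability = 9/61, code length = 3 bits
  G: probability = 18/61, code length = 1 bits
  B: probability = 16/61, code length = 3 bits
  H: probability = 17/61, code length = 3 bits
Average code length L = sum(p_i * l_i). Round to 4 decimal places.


Weighted contributions p_i * l_i:
  F: (1/61) * 4 = 4/61
  C: (9/61) * 3 = 27/61
  G: (18/61) * 1 = 18/61
  B: (16/61) * 3 = 48/61
  H: (17/61) * 3 = 51/61
Sum = (4 + 27 + 18 + 48 + 51)/61 = 148/61

L = 148/61 = 2.4262 bits/symbol


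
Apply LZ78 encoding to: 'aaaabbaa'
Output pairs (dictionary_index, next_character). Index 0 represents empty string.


LZ78 encoding steps:
Dictionary: {0: ''}
Step 1: w='' (idx 0), next='a' -> output (0, 'a'), add 'a' as idx 1
Step 2: w='a' (idx 1), next='a' -> output (1, 'a'), add 'aa' as idx 2
Step 3: w='a' (idx 1), next='b' -> output (1, 'b'), add 'ab' as idx 3
Step 4: w='' (idx 0), next='b' -> output (0, 'b'), add 'b' as idx 4
Step 5: w='aa' (idx 2), end of input -> output (2, '')


Encoded: [(0, 'a'), (1, 'a'), (1, 'b'), (0, 'b'), (2, '')]


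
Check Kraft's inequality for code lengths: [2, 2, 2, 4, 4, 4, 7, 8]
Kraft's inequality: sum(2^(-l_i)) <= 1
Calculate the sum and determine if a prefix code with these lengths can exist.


Sum = 2^(-2) + 2^(-2) + 2^(-2) + 2^(-4) + 2^(-4) + 2^(-4) + 2^(-7) + 2^(-8)
    = 0.25 + 0.25 + 0.25 + 0.0625 + 0.0625 + 0.0625 + 0.0078125 + 0.00390625
    = 243/256 = 0.94921875
Since 0.94921875 <= 1, Kraft's inequality IS satisfied.
A prefix code with these lengths CAN exist.

Kraft sum = 0.94921875. Satisfied.


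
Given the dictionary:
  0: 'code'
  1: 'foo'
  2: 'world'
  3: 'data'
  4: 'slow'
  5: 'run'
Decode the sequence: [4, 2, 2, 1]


Look up each index in the dictionary:
  4 -> 'slow'
  2 -> 'world'
  2 -> 'world'
  1 -> 'foo'

Decoded: "slow world world foo"


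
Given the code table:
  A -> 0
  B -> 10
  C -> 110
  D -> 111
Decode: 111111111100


Decoding:
111 -> D
111 -> D
111 -> D
10 -> B
0 -> A


Result: DDDBA


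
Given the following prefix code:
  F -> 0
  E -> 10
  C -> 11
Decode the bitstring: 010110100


Decoding step by step:
Bits 0 -> F
Bits 10 -> E
Bits 11 -> C
Bits 0 -> F
Bits 10 -> E
Bits 0 -> F


Decoded message: FECFEF


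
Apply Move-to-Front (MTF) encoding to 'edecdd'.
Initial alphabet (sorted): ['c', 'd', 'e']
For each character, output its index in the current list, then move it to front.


MTF encoding:
'e': index 2 in ['c', 'd', 'e'] -> ['e', 'c', 'd']
'd': index 2 in ['e', 'c', 'd'] -> ['d', 'e', 'c']
'e': index 1 in ['d', 'e', 'c'] -> ['e', 'd', 'c']
'c': index 2 in ['e', 'd', 'c'] -> ['c', 'e', 'd']
'd': index 2 in ['c', 'e', 'd'] -> ['d', 'c', 'e']
'd': index 0 in ['d', 'c', 'e'] -> ['d', 'c', 'e']


Output: [2, 2, 1, 2, 2, 0]


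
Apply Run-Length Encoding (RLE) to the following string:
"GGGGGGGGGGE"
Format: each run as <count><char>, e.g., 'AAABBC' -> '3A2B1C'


Scanning runs left to right:
  i=0: run of 'G' x 10 -> '10G'
  i=10: run of 'E' x 1 -> '1E'

RLE = 10G1E


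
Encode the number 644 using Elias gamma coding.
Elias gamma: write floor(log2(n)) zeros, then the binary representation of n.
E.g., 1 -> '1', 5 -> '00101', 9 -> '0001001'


num_bits = floor(log2(644)) + 1 = 10
leading_zeros = num_bits - 1 = 9
binary(644) = 1010000100

Elias gamma(644) = '000000000' + '1010000100' = 0000000001010000100 (19 bits)


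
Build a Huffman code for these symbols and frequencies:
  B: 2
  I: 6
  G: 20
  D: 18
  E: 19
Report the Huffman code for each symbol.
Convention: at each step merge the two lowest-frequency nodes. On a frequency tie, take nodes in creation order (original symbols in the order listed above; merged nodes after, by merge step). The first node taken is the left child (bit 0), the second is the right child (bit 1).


Huffman tree construction:
Step 1: Merge B(2) + I(6) = 8
Step 2: Merge (B+I)(8) + D(18) = 26
Step 3: Merge E(19) + G(20) = 39
Step 4: Merge ((B+I)+D)(26) + (E+G)(39) = 65
Read each symbol's code off the tree from the root (left child = 0, right child = 1).

Codes:
  B: 000 (length 3)
  I: 001 (length 3)
  G: 11 (length 2)
  D: 01 (length 2)
  E: 10 (length 2)
Average code length: 138/65 = 2.1231 bits/symbol


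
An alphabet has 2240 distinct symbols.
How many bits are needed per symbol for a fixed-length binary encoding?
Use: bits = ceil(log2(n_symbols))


log2(2240) = 11.1293
Bracket: 2^11 = 2048 < 2240 <= 2^12 = 4096
So ceil(log2(2240)) = 12

bits = ceil(log2(2240)) = ceil(11.1293) = 12 bits


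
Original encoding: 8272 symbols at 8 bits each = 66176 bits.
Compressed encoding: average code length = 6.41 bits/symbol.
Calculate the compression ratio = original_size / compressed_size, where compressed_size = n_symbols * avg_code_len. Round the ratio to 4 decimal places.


original_size = n_symbols * orig_bits = 8272 * 8 = 66176 bits
compressed_size = n_symbols * avg_code_len = 8272 * 6.41 = 53023.52 bits
ratio = original_size / compressed_size = 66176 / 53023.52 = 1.248

Compression ratio = 1.248


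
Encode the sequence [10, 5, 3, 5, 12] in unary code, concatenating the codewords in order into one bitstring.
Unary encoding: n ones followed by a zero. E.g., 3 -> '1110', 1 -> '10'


Encode each number as n ones followed by a terminating 0:
  10 -> 11111111110 (11 bits)
  5 -> 111110 (6 bits)
  3 -> 1110 (4 bits)
  5 -> 111110 (6 bits)
  12 -> 1111111111110 (13 bits)
Total length = 11 + 6 + 4 + 6 + 13 = 40 bits.

Unary([10, 5, 3, 5, 12]) = 1111111111011111011101111101111111111110 (40 bits)


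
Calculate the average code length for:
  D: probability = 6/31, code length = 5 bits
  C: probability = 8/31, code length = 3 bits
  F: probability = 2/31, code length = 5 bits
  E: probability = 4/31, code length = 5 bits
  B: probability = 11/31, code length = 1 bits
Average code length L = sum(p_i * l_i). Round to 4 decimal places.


Weighted contributions p_i * l_i:
  D: (6/31) * 5 = 30/31
  C: (8/31) * 3 = 24/31
  F: (2/31) * 5 = 10/31
  E: (4/31) * 5 = 20/31
  B: (11/31) * 1 = 11/31
Sum = (30 + 24 + 10 + 20 + 11)/31 = 95/31

L = 95/31 = 3.0645 bits/symbol


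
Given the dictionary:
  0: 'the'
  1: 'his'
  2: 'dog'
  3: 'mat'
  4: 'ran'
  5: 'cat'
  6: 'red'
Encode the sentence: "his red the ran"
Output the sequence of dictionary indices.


Look up each word in the dictionary:
  'his' -> 1
  'red' -> 6
  'the' -> 0
  'ran' -> 4

Encoded: [1, 6, 0, 4]


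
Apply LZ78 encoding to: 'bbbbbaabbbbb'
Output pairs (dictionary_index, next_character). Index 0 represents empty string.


LZ78 encoding steps:
Dictionary: {0: ''}
Step 1: w='' (idx 0), next='b' -> output (0, 'b'), add 'b' as idx 1
Step 2: w='b' (idx 1), next='b' -> output (1, 'b'), add 'bb' as idx 2
Step 3: w='bb' (idx 2), next='a' -> output (2, 'a'), add 'bba' as idx 3
Step 4: w='' (idx 0), next='a' -> output (0, 'a'), add 'a' as idx 4
Step 5: w='bb' (idx 2), next='b' -> output (2, 'b'), add 'bbb' as idx 5
Step 6: w='bb' (idx 2), end of input -> output (2, '')


Encoded: [(0, 'b'), (1, 'b'), (2, 'a'), (0, 'a'), (2, 'b'), (2, '')]


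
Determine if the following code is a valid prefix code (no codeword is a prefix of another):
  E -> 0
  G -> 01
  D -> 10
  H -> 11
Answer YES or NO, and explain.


Checking each pair (does one codeword prefix another?):
  E='0' vs G='01': prefix -- VIOLATION

NO -- this is NOT a valid prefix code. E (0) is a prefix of G (01).


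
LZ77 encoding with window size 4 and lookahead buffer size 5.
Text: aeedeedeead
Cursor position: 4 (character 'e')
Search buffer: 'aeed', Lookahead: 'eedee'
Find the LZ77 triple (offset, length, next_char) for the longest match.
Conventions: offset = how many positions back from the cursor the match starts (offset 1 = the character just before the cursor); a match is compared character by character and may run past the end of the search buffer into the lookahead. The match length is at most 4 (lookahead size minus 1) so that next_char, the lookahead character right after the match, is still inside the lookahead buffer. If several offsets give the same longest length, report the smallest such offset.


Try each offset into the search buffer:
  offset=1 (pos 3, char 'd'): match length 0
  offset=2 (pos 2, char 'e'): match length 1
  offset=3 (pos 1, char 'e'): match length 4
  offset=4 (pos 0, char 'a'): match length 0
Longest match has length 4 at offset 3.
next_char = character at position 4 + 4 = 8 -> 'e'

Best match: offset=3, length=4 (matching 'eede' starting at position 1)
LZ77 triple: (3, 4, 'e')


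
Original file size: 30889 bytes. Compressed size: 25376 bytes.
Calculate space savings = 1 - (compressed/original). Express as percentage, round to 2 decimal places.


ratio = compressed/original = 25376/30889 = 0.821522
savings = 1 - ratio = 1 - 0.821522 = 0.178478
as a percentage: 0.178478 * 100 = 17.85%

Space savings = 1 - 25376/30889 = 17.85%


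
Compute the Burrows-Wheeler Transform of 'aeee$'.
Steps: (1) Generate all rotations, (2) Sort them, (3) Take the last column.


Rotations (sorted):
  0: $aeee -> last char: e
  1: aeee$ -> last char: $
  2: e$aee -> last char: e
  3: ee$ae -> last char: e
  4: eee$a -> last char: a


BWT = e$eea


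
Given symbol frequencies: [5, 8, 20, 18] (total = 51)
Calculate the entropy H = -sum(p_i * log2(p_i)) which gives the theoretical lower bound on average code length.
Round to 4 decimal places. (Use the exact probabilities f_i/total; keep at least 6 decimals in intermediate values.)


Per-symbol terms -p_i * log2(p_i) with p_i = f_i/51:
  p = 5/51 = 0.098039: log2(p) = -3.350497, -p*log2(p) = 0.328480
  p = 8/51 = 0.156863: log2(p) = -2.672425, -p*log2(p) = 0.419204
  p = 20/51 = 0.392157: log2(p) = -1.350497, -p*log2(p) = 0.529607
  p = 18/51 = 0.352941: log2(p) = -1.502500, -p*log2(p) = 0.530294
H = 0.328480 + 0.419204 + 0.529607 + 0.530294 = 1.807585

H = 1.8076 bits/symbol


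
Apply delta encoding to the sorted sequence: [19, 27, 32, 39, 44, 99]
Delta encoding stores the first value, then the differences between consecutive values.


First value: 19
Deltas:
  27 - 19 = 8
  32 - 27 = 5
  39 - 32 = 7
  44 - 39 = 5
  99 - 44 = 55


Delta encoded: [19, 8, 5, 7, 5, 55]


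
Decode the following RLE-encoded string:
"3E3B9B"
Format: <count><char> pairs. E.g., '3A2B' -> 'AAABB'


Expanding each <count><char> pair:
  3E -> 'EEE'
  3B -> 'BBB'
  9B -> 'BBBBBBBBB'

Decoded = EEEBBBBBBBBBBBB


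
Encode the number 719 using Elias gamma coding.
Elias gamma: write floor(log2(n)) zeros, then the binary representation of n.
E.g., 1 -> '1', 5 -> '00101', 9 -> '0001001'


num_bits = floor(log2(719)) + 1 = 10
leading_zeros = num_bits - 1 = 9
binary(719) = 1011001111

Elias gamma(719) = '000000000' + '1011001111' = 0000000001011001111 (19 bits)


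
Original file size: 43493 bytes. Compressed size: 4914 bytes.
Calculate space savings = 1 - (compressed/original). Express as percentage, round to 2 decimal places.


ratio = compressed/original = 4914/43493 = 0.112984
savings = 1 - ratio = 1 - 0.112984 = 0.887016
as a percentage: 0.887016 * 100 = 88.7%

Space savings = 1 - 4914/43493 = 88.7%


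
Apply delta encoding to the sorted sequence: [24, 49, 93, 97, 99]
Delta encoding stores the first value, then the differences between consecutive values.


First value: 24
Deltas:
  49 - 24 = 25
  93 - 49 = 44
  97 - 93 = 4
  99 - 97 = 2


Delta encoded: [24, 25, 44, 4, 2]


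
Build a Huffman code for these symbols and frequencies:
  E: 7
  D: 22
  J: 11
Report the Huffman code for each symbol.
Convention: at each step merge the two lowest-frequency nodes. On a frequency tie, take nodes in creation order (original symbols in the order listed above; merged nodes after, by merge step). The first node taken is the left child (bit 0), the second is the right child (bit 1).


Huffman tree construction:
Step 1: Merge E(7) + J(11) = 18
Step 2: Merge (E+J)(18) + D(22) = 40
Read each symbol's code off the tree from the root (left child = 0, right child = 1).

Codes:
  E: 00 (length 2)
  D: 1 (length 1)
  J: 01 (length 2)
Average code length: 58/40 = 1.4500 bits/symbol


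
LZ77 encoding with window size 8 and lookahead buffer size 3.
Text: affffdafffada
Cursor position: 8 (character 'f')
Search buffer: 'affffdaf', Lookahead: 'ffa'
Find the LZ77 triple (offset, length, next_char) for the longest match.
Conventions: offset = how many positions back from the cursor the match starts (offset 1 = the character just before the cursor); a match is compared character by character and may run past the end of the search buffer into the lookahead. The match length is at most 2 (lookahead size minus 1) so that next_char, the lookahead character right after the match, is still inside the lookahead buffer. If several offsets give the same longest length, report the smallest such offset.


Try each offset into the search buffer:
  offset=1 (pos 7, char 'f'): match length 2
  offset=2 (pos 6, char 'a'): match length 0
  offset=3 (pos 5, char 'd'): match length 0
  offset=4 (pos 4, char 'f'): match length 1
  offset=5 (pos 3, char 'f'): match length 2
  offset=6 (pos 2, char 'f'): match length 2
  offset=7 (pos 1, char 'f'): match length 2
  offset=8 (pos 0, char 'a'): match length 0
Longest match has length 2, found at offsets 1, 5, 6, 7; take the smallest, offset 1.
next_char = character at position 8 + 2 = 10 -> 'a'

Best match: offset=1, length=2 (matching 'ff' starting at position 7)
LZ77 triple: (1, 2, 'a')


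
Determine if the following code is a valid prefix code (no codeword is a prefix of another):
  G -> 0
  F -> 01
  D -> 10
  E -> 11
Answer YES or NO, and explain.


Checking each pair (does one codeword prefix another?):
  G='0' vs F='01': prefix -- VIOLATION

NO -- this is NOT a valid prefix code. G (0) is a prefix of F (01).


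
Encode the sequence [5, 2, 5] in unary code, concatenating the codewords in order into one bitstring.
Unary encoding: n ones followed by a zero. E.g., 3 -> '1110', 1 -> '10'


Encode each number as n ones followed by a terminating 0:
  5 -> 111110 (6 bits)
  2 -> 110 (3 bits)
  5 -> 111110 (6 bits)
Total length = 6 + 3 + 6 = 15 bits.

Unary([5, 2, 5]) = 111110110111110 (15 bits)


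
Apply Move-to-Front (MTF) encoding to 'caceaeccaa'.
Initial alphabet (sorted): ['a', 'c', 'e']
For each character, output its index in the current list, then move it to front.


MTF encoding:
'c': index 1 in ['a', 'c', 'e'] -> ['c', 'a', 'e']
'a': index 1 in ['c', 'a', 'e'] -> ['a', 'c', 'e']
'c': index 1 in ['a', 'c', 'e'] -> ['c', 'a', 'e']
'e': index 2 in ['c', 'a', 'e'] -> ['e', 'c', 'a']
'a': index 2 in ['e', 'c', 'a'] -> ['a', 'e', 'c']
'e': index 1 in ['a', 'e', 'c'] -> ['e', 'a', 'c']
'c': index 2 in ['e', 'a', 'c'] -> ['c', 'e', 'a']
'c': index 0 in ['c', 'e', 'a'] -> ['c', 'e', 'a']
'a': index 2 in ['c', 'e', 'a'] -> ['a', 'c', 'e']
'a': index 0 in ['a', 'c', 'e'] -> ['a', 'c', 'e']


Output: [1, 1, 1, 2, 2, 1, 2, 0, 2, 0]


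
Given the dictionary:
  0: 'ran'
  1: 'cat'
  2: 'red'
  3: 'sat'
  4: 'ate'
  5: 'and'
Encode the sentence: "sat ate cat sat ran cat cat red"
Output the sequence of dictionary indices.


Look up each word in the dictionary:
  'sat' -> 3
  'ate' -> 4
  'cat' -> 1
  'sat' -> 3
  'ran' -> 0
  'cat' -> 1
  'cat' -> 1
  'red' -> 2

Encoded: [3, 4, 1, 3, 0, 1, 1, 2]


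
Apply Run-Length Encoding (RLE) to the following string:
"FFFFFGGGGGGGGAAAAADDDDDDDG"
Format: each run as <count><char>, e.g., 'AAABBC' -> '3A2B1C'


Scanning runs left to right:
  i=0: run of 'F' x 5 -> '5F'
  i=5: run of 'G' x 8 -> '8G'
  i=13: run of 'A' x 5 -> '5A'
  i=18: run of 'D' x 7 -> '7D'
  i=25: run of 'G' x 1 -> '1G'

RLE = 5F8G5A7D1G


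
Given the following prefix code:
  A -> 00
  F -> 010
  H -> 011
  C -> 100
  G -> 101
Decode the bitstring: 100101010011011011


Decoding step by step:
Bits 100 -> C
Bits 101 -> G
Bits 010 -> F
Bits 011 -> H
Bits 011 -> H
Bits 011 -> H


Decoded message: CGFHHH


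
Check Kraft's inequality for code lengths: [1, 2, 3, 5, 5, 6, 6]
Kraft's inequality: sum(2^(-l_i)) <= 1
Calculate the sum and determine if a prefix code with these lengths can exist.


Sum = 2^(-1) + 2^(-2) + 2^(-3) + 2^(-5) + 2^(-5) + 2^(-6) + 2^(-6)
    = 0.5 + 0.25 + 0.125 + 0.03125 + 0.03125 + 0.015625 + 0.015625
    = 62/64 = 0.96875
Since 0.96875 <= 1, Kraft's inequality IS satisfied.
A prefix code with these lengths CAN exist.

Kraft sum = 0.96875. Satisfied.


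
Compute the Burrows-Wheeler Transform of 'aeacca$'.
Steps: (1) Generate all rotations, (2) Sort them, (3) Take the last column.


Rotations (sorted):
  0: $aeacca -> last char: a
  1: a$aeacc -> last char: c
  2: acca$ae -> last char: e
  3: aeacca$ -> last char: $
  4: ca$aeac -> last char: c
  5: cca$aea -> last char: a
  6: eacca$a -> last char: a


BWT = ace$caa


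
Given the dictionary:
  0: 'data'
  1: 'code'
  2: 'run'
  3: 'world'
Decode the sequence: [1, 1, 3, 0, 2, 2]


Look up each index in the dictionary:
  1 -> 'code'
  1 -> 'code'
  3 -> 'world'
  0 -> 'data'
  2 -> 'run'
  2 -> 'run'

Decoded: "code code world data run run"


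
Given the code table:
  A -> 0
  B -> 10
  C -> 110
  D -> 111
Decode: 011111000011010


Decoding:
0 -> A
111 -> D
110 -> C
0 -> A
0 -> A
0 -> A
110 -> C
10 -> B


Result: ADCAAACB


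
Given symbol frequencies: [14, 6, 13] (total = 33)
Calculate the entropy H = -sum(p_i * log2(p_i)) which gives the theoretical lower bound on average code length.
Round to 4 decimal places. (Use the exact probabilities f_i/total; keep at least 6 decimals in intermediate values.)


Per-symbol terms -p_i * log2(p_i) with p_i = f_i/33:
  p = 14/33 = 0.424242: log2(p) = -1.237039, -p*log2(p) = 0.524805
  p = 6/33 = 0.181818: log2(p) = -2.459432, -p*log2(p) = 0.447169
  p = 13/33 = 0.393939: log2(p) = -1.343954, -p*log2(p) = 0.529437
H = 0.524805 + 0.447169 + 0.529437 = 1.501411

H = 1.5014 bits/symbol


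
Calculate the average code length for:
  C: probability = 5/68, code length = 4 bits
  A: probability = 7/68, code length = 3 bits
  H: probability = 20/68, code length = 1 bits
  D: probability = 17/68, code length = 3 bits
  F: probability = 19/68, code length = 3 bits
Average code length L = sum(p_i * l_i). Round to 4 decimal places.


Weighted contributions p_i * l_i:
  C: (5/68) * 4 = 20/68
  A: (7/68) * 3 = 21/68
  H: (20/68) * 1 = 20/68
  D: (17/68) * 3 = 51/68
  F: (19/68) * 3 = 57/68
Sum = (20 + 21 + 20 + 51 + 57)/68 = 169/68

L = 169/68 = 2.4853 bits/symbol


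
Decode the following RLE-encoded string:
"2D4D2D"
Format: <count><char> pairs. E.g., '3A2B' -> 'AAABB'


Expanding each <count><char> pair:
  2D -> 'DD'
  4D -> 'DDDD'
  2D -> 'DD'

Decoded = DDDDDDDD


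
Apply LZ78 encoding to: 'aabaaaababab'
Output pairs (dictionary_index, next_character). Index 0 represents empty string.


LZ78 encoding steps:
Dictionary: {0: ''}
Step 1: w='' (idx 0), next='a' -> output (0, 'a'), add 'a' as idx 1
Step 2: w='a' (idx 1), next='b' -> output (1, 'b'), add 'ab' as idx 2
Step 3: w='a' (idx 1), next='a' -> output (1, 'a'), add 'aa' as idx 3
Step 4: w='aa' (idx 3), next='b' -> output (3, 'b'), add 'aab' as idx 4
Step 5: w='ab' (idx 2), next='a' -> output (2, 'a'), add 'aba' as idx 5
Step 6: w='' (idx 0), next='b' -> output (0, 'b'), add 'b' as idx 6


Encoded: [(0, 'a'), (1, 'b'), (1, 'a'), (3, 'b'), (2, 'a'), (0, 'b')]


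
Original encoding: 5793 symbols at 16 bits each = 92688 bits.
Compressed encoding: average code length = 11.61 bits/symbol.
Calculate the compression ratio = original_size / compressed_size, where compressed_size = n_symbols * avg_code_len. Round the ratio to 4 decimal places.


original_size = n_symbols * orig_bits = 5793 * 16 = 92688 bits
compressed_size = n_symbols * avg_code_len = 5793 * 11.61 = 67256.73 bits
ratio = original_size / compressed_size = 92688 / 67256.73 = 1.3781

Compression ratio = 1.3781


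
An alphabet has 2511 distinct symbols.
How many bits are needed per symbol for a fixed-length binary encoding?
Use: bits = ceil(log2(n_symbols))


log2(2511) = 11.294
Bracket: 2^11 = 2048 < 2511 <= 2^12 = 4096
So ceil(log2(2511)) = 12

bits = ceil(log2(2511)) = ceil(11.294) = 12 bits


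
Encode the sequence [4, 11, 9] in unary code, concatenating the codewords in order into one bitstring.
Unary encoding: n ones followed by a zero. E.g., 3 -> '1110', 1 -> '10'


Encode each number as n ones followed by a terminating 0:
  4 -> 11110 (5 bits)
  11 -> 111111111110 (12 bits)
  9 -> 1111111110 (10 bits)
Total length = 5 + 12 + 10 = 27 bits.

Unary([4, 11, 9]) = 111101111111111101111111110 (27 bits)


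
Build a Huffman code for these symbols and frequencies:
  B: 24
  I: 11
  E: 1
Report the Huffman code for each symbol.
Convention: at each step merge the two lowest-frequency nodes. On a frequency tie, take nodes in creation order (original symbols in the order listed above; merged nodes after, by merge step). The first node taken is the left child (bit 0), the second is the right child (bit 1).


Huffman tree construction:
Step 1: Merge E(1) + I(11) = 12
Step 2: Merge (E+I)(12) + B(24) = 36
Read each symbol's code off the tree from the root (left child = 0, right child = 1).

Codes:
  B: 1 (length 1)
  I: 01 (length 2)
  E: 00 (length 2)
Average code length: 48/36 = 1.3333 bits/symbol


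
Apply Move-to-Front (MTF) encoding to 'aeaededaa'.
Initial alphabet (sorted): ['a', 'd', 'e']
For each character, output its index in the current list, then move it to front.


MTF encoding:
'a': index 0 in ['a', 'd', 'e'] -> ['a', 'd', 'e']
'e': index 2 in ['a', 'd', 'e'] -> ['e', 'a', 'd']
'a': index 1 in ['e', 'a', 'd'] -> ['a', 'e', 'd']
'e': index 1 in ['a', 'e', 'd'] -> ['e', 'a', 'd']
'd': index 2 in ['e', 'a', 'd'] -> ['d', 'e', 'a']
'e': index 1 in ['d', 'e', 'a'] -> ['e', 'd', 'a']
'd': index 1 in ['e', 'd', 'a'] -> ['d', 'e', 'a']
'a': index 2 in ['d', 'e', 'a'] -> ['a', 'd', 'e']
'a': index 0 in ['a', 'd', 'e'] -> ['a', 'd', 'e']


Output: [0, 2, 1, 1, 2, 1, 1, 2, 0]


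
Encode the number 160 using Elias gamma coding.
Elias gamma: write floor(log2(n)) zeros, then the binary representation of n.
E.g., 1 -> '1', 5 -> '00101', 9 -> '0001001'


num_bits = floor(log2(160)) + 1 = 8
leading_zeros = num_bits - 1 = 7
binary(160) = 10100000

Elias gamma(160) = '0000000' + '10100000' = 000000010100000 (15 bits)


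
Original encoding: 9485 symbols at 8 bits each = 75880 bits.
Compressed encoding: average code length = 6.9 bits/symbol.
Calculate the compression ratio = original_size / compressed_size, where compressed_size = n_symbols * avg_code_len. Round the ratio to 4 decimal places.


original_size = n_symbols * orig_bits = 9485 * 8 = 75880 bits
compressed_size = n_symbols * avg_code_len = 9485 * 6.9 = 65446.5 bits
ratio = original_size / compressed_size = 75880 / 65446.5 = 1.1594

Compression ratio = 1.1594


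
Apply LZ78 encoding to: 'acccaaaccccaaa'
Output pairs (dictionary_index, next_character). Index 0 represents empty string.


LZ78 encoding steps:
Dictionary: {0: ''}
Step 1: w='' (idx 0), next='a' -> output (0, 'a'), add 'a' as idx 1
Step 2: w='' (idx 0), next='c' -> output (0, 'c'), add 'c' as idx 2
Step 3: w='c' (idx 2), next='c' -> output (2, 'c'), add 'cc' as idx 3
Step 4: w='a' (idx 1), next='a' -> output (1, 'a'), add 'aa' as idx 4
Step 5: w='a' (idx 1), next='c' -> output (1, 'c'), add 'ac' as idx 5
Step 6: w='cc' (idx 3), next='c' -> output (3, 'c'), add 'ccc' as idx 6
Step 7: w='aa' (idx 4), next='a' -> output (4, 'a'), add 'aaa' as idx 7


Encoded: [(0, 'a'), (0, 'c'), (2, 'c'), (1, 'a'), (1, 'c'), (3, 'c'), (4, 'a')]


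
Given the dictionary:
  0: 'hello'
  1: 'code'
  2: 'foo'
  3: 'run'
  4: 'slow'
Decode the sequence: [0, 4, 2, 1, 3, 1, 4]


Look up each index in the dictionary:
  0 -> 'hello'
  4 -> 'slow'
  2 -> 'foo'
  1 -> 'code'
  3 -> 'run'
  1 -> 'code'
  4 -> 'slow'

Decoded: "hello slow foo code run code slow"


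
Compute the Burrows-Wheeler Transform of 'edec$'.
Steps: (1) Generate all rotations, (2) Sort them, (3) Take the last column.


Rotations (sorted):
  0: $edec -> last char: c
  1: c$ede -> last char: e
  2: dec$e -> last char: e
  3: ec$ed -> last char: d
  4: edec$ -> last char: $


BWT = ceed$


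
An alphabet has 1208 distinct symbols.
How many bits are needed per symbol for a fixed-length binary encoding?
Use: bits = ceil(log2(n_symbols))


log2(1208) = 10.2384
Bracket: 2^10 = 1024 < 1208 <= 2^11 = 2048
So ceil(log2(1208)) = 11

bits = ceil(log2(1208)) = ceil(10.2384) = 11 bits


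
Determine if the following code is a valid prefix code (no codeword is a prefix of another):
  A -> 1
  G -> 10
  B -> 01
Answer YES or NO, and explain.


Checking each pair (does one codeword prefix another?):
  A='1' vs G='10': prefix -- VIOLATION

NO -- this is NOT a valid prefix code. A (1) is a prefix of G (10).


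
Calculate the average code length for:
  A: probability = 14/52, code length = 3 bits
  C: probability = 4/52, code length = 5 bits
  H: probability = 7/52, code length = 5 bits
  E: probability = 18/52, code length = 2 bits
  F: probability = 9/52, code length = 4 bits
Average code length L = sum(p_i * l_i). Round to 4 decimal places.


Weighted contributions p_i * l_i:
  A: (14/52) * 3 = 42/52
  C: (4/52) * 5 = 20/52
  H: (7/52) * 5 = 35/52
  E: (18/52) * 2 = 36/52
  F: (9/52) * 4 = 36/52
Sum = (42 + 20 + 35 + 36 + 36)/52 = 169/52

L = 169/52 = 3.2500 bits/symbol


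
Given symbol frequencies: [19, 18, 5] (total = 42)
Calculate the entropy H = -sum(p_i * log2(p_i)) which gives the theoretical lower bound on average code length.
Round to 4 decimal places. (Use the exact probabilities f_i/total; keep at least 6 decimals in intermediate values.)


Per-symbol terms -p_i * log2(p_i) with p_i = f_i/42:
  p = 19/42 = 0.452381: log2(p) = -1.144390, -p*log2(p) = 0.517700
  p = 18/42 = 0.428571: log2(p) = -1.222392, -p*log2(p) = 0.523882
  p = 5/42 = 0.119048: log2(p) = -3.070389, -p*log2(p) = 0.365523
H = 0.517700 + 0.523882 + 0.365523 = 1.407105

H = 1.4071 bits/symbol


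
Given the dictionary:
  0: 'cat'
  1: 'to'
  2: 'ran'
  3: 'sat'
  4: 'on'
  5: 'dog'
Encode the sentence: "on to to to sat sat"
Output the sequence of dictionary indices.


Look up each word in the dictionary:
  'on' -> 4
  'to' -> 1
  'to' -> 1
  'to' -> 1
  'sat' -> 3
  'sat' -> 3

Encoded: [4, 1, 1, 1, 3, 3]


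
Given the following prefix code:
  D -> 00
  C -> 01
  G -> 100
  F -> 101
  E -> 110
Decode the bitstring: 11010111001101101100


Decoding step by step:
Bits 110 -> E
Bits 101 -> F
Bits 110 -> E
Bits 01 -> C
Bits 101 -> F
Bits 101 -> F
Bits 100 -> G


Decoded message: EFECFFG


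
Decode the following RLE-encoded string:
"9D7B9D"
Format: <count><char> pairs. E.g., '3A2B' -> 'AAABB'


Expanding each <count><char> pair:
  9D -> 'DDDDDDDDD'
  7B -> 'BBBBBBB'
  9D -> 'DDDDDDDDD'

Decoded = DDDDDDDDDBBBBBBBDDDDDDDDD


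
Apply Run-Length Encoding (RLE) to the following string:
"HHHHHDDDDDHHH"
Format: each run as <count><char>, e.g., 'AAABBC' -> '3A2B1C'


Scanning runs left to right:
  i=0: run of 'H' x 5 -> '5H'
  i=5: run of 'D' x 5 -> '5D'
  i=10: run of 'H' x 3 -> '3H'

RLE = 5H5D3H


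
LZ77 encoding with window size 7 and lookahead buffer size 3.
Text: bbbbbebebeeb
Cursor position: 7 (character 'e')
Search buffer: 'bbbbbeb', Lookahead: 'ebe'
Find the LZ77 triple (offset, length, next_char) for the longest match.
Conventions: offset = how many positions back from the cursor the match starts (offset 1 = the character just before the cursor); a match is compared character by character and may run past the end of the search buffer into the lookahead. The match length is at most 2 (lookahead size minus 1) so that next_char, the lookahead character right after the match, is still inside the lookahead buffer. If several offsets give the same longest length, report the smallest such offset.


Try each offset into the search buffer:
  offset=1 (pos 6, char 'b'): match length 0
  offset=2 (pos 5, char 'e'): match length 2
  offset=3 (pos 4, char 'b'): match length 0
  offset=4 (pos 3, char 'b'): match length 0
  offset=5 (pos 2, char 'b'): match length 0
  offset=6 (pos 1, char 'b'): match length 0
  offset=7 (pos 0, char 'b'): match length 0
Longest match has length 2 at offset 2.
next_char = character at position 7 + 2 = 9 -> 'e'

Best match: offset=2, length=2 (matching 'eb' starting at position 5)
LZ77 triple: (2, 2, 'e')


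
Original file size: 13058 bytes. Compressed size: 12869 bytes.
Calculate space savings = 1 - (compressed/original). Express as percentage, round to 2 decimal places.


ratio = compressed/original = 12869/13058 = 0.985526
savings = 1 - ratio = 1 - 0.985526 = 0.014474
as a percentage: 0.014474 * 100 = 1.45%

Space savings = 1 - 12869/13058 = 1.45%


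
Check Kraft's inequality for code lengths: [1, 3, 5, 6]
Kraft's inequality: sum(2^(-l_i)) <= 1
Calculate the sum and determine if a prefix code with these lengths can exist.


Sum = 2^(-1) + 2^(-3) + 2^(-5) + 2^(-6)
    = 0.5 + 0.125 + 0.03125 + 0.015625
    = 43/64 = 0.671875
Since 0.671875 <= 1, Kraft's inequality IS satisfied.
A prefix code with these lengths CAN exist.

Kraft sum = 0.671875. Satisfied.


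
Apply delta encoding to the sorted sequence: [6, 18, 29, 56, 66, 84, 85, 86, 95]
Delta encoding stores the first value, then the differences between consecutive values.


First value: 6
Deltas:
  18 - 6 = 12
  29 - 18 = 11
  56 - 29 = 27
  66 - 56 = 10
  84 - 66 = 18
  85 - 84 = 1
  86 - 85 = 1
  95 - 86 = 9


Delta encoded: [6, 12, 11, 27, 10, 18, 1, 1, 9]


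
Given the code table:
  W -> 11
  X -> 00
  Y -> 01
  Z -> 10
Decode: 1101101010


Decoding:
11 -> W
01 -> Y
10 -> Z
10 -> Z
10 -> Z


Result: WYZZZ


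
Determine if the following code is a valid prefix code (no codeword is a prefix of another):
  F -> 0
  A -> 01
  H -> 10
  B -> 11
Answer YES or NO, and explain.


Checking each pair (does one codeword prefix another?):
  F='0' vs A='01': prefix -- VIOLATION

NO -- this is NOT a valid prefix code. F (0) is a prefix of A (01).


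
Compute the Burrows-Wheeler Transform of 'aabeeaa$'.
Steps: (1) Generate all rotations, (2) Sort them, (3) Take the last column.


Rotations (sorted):
  0: $aabeeaa -> last char: a
  1: a$aabeea -> last char: a
  2: aa$aabee -> last char: e
  3: aabeeaa$ -> last char: $
  4: abeeaa$a -> last char: a
  5: beeaa$aa -> last char: a
  6: eaa$aabe -> last char: e
  7: eeaa$aab -> last char: b


BWT = aae$aaeb


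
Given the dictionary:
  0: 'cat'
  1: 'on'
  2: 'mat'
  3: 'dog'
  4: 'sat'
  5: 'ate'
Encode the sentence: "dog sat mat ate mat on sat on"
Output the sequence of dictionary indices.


Look up each word in the dictionary:
  'dog' -> 3
  'sat' -> 4
  'mat' -> 2
  'ate' -> 5
  'mat' -> 2
  'on' -> 1
  'sat' -> 4
  'on' -> 1

Encoded: [3, 4, 2, 5, 2, 1, 4, 1]


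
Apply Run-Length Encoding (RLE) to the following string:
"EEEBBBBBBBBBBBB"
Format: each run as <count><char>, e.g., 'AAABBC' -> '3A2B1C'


Scanning runs left to right:
  i=0: run of 'E' x 3 -> '3E'
  i=3: run of 'B' x 12 -> '12B'

RLE = 3E12B


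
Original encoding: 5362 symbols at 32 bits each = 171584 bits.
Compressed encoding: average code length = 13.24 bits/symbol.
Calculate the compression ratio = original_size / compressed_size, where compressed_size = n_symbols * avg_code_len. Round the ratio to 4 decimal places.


original_size = n_symbols * orig_bits = 5362 * 32 = 171584 bits
compressed_size = n_symbols * avg_code_len = 5362 * 13.24 = 70992.88 bits
ratio = original_size / compressed_size = 171584 / 70992.88 = 2.4169

Compression ratio = 2.4169


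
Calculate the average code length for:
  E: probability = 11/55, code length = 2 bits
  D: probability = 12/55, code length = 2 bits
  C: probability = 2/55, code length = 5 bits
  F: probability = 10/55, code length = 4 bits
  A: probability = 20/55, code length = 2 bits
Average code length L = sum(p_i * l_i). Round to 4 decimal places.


Weighted contributions p_i * l_i:
  E: (11/55) * 2 = 22/55
  D: (12/55) * 2 = 24/55
  C: (2/55) * 5 = 10/55
  F: (10/55) * 4 = 40/55
  A: (20/55) * 2 = 40/55
Sum = (22 + 24 + 10 + 40 + 40)/55 = 136/55

L = 136/55 = 2.4727 bits/symbol


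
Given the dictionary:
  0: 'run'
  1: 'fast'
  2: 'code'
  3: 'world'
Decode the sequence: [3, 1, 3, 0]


Look up each index in the dictionary:
  3 -> 'world'
  1 -> 'fast'
  3 -> 'world'
  0 -> 'run'

Decoded: "world fast world run"


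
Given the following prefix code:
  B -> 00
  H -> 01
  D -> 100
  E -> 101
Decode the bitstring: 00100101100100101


Decoding step by step:
Bits 00 -> B
Bits 100 -> D
Bits 101 -> E
Bits 100 -> D
Bits 100 -> D
Bits 101 -> E


Decoded message: BDEDDE


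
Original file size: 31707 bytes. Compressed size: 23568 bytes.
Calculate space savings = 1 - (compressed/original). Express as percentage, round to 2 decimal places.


ratio = compressed/original = 23568/31707 = 0.743306
savings = 1 - ratio = 1 - 0.743306 = 0.256694
as a percentage: 0.256694 * 100 = 25.67%

Space savings = 1 - 23568/31707 = 25.67%
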